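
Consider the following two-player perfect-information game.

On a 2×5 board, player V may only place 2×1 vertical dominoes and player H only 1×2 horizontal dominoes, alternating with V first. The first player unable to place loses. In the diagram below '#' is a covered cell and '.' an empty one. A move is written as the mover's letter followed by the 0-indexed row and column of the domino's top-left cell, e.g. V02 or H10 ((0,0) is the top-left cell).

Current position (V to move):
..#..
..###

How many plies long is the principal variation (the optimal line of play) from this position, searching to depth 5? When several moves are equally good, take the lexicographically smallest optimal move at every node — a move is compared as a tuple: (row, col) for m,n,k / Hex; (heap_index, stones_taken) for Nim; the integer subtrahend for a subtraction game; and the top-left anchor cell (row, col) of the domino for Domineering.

p1 V@[..#../..###]: V00[#.#../#.###]+1* V01[.##../.####]+1
p2 H@[#.#../#.###]: H03[#.###/#.###]-1*
p3 V@[#.###/#.###]: V01[#####/#####]+1*
p4 H@[#####/#####] terminal -1; root [..#../..###] d5

PV length from [..#../..###]: 3 plies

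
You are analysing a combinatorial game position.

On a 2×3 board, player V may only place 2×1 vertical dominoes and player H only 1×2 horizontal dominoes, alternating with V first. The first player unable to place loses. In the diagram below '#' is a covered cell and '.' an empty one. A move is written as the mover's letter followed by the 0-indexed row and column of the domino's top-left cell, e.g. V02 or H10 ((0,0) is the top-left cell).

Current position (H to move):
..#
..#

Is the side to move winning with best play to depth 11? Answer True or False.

[..#/..#] H move#1: H00:+1/###/..#*, H10:+1/..#/###
[###/..#] end (terminal -1, V#2); searched ..#/..# to 11

H winning at [..#/..#]: True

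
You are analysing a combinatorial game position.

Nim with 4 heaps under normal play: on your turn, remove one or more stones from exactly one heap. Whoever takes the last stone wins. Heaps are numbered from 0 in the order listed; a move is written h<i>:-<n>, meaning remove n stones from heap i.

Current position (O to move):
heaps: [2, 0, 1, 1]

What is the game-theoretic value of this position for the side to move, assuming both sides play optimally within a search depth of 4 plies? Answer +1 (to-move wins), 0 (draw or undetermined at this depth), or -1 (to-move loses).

value((2,0,1,1), O) = +1

p1 O@[(2,0,1,1)]: h0:-1[(1,0,1,1)]-1 h0:-2[(0,0,1,1)]+1* h2:-1[(2,0,0,1)]-1 h3:-1[(2,0,1,0)]-1
p2 X@[(0,0,1,1)]: h2:-1[(0,0,0,1)]-1* h3:-1[(0,0,1,0)]-1
p3 O@[(0,0,0,1)]: h3:-1[(0,0,0,0)]+1*
p4 X@[(0,0,0,0)] terminal -1; root [(2,0,1,1)] d4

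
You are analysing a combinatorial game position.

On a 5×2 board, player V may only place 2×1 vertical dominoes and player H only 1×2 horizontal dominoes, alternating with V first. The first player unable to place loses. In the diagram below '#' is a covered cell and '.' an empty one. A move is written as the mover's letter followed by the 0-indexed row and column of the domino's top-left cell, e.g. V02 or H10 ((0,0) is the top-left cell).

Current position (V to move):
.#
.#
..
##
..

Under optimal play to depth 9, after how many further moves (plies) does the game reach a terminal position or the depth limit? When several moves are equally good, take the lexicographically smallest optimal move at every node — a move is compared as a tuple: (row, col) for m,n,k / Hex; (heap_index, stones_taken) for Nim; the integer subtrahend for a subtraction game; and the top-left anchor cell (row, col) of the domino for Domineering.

PV length from [.#/.#/../##/..]: 2 plies

[.#/.#/../##/..] V move#1: V00:-1/##/##/../##/..*, V10:-1/.#/##/#./##/..
[##/##/../##/..] H move#2: H20:+1/##/##/##/##/..*, H40:+1/##/##/../##/##
[##/##/##/##/..] end (terminal -1, V#3); searched .#/.#/../##/.. to 9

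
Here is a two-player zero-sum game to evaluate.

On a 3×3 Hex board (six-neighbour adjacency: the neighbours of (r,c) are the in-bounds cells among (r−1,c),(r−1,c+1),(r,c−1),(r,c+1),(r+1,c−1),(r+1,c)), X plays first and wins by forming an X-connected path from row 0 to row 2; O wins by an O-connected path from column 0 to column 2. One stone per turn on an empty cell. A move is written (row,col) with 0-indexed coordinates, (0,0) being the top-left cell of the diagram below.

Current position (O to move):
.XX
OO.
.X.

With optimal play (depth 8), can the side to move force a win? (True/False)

p1 O@[.XX/OO./.X.]: (0,0)[OXX/OO./.X.]-1 (1,2)[.XX/OOO/.X.]+1* (2,0)[.XX/OO./OX.]-1 (2,2)[.XX/OO./.XO]-1
p2 X@[.XX/OOO/.X.] terminal -1; root [.XX/OO./.X.] d8

O winning at [.XX/OO./.X.]: True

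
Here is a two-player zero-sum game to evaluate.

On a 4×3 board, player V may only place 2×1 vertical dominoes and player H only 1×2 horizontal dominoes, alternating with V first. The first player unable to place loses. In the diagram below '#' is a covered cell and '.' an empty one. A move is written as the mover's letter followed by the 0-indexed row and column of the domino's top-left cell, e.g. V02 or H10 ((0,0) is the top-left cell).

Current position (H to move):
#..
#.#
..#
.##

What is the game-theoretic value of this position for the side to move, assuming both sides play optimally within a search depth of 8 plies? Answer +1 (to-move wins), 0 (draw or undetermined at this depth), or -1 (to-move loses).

value(#../#.#/..#/.##, H) = -1

[#../#.#/..#/.##] H move#1: H01:-1/###/#.#/..#/.##*, H20:-1/#../#.#/###/.##
[###/#.#/..#/.##] V move#2: V11:+1/###/###/.##/.##*, V20:+1/###/#.#/#.#/###
[###/###/.##/.##] end (terminal -1, H#3); searched #../#.#/..#/.## to 8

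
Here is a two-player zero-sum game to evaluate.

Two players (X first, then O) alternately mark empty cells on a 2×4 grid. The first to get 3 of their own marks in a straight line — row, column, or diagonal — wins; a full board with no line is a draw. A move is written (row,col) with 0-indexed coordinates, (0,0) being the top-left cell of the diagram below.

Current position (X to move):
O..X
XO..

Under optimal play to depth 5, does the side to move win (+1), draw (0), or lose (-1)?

value(O..X/XO.., X) = 0

[O..X/XO..] X move#1: (0,1):+0/OX.X/XO..*, (0,2):+0/O.XX/XO.., (1,2):+0/O..X/XOX., (1,3):+0/O..X/XO.X
[OX.X/XO..] O move#2: (0,2):+0/OXOX/XO..*, (1,2):-1/OX.X/XOO., (1,3):-1/OX.X/XO.O
[OXOX/XO..] X move#3: (1,2):+0/OXOX/XOX.*, (1,3):+0/OXOX/XO.X
[OXOX/XOX.] O move#4: (1,3):+0/OXOX/XOXO*
[OXOX/XOXO] end (terminal +0, X#5); searched O..X/XO.. to 5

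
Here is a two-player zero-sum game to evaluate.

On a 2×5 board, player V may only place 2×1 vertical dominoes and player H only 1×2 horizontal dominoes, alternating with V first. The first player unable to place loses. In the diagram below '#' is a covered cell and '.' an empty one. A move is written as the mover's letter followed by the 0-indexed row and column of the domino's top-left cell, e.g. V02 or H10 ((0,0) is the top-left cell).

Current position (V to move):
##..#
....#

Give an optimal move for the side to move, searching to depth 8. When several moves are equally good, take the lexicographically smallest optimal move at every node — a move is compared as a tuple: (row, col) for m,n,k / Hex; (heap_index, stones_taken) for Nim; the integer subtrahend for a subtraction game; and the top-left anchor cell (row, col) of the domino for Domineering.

ply 1, V at ##..#/....# | V02=+1→###.#/..#.#*; V03=-1→##.##/...##
ply 2, H at ###.#/..#.# | H10=-1→###.#/###.#*
ply 3, V at ###.#/###.# | V03=+1→#####/#####*
ply 4: #####/##### is terminal -1 (H); from ##..#/....# depth 8

V's best at [##..#/....#]: V02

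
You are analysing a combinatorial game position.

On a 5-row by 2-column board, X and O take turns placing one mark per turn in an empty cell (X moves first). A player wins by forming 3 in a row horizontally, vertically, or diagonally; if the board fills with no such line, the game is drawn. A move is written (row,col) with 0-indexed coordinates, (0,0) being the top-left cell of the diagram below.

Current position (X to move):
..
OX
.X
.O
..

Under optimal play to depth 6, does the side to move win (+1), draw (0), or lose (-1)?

value(../OX/.X/.O/.., X) = +1

[../OX/.X/.O/..] X move#1: (0,0):+0/X./OX/.X/.O/.., (0,1):+1/.X/OX/.X/.O/..*, (2,0):+0/../OX/XX/.O/.., (3,0):+0/../OX/.X/XO/.., (4,0):+0/../OX/.X/.O/X., (4,1):+0/../OX/.X/.O/.X
[.X/OX/.X/.O/..] end (terminal -1, O#2); searched ../OX/.X/.O/.. to 6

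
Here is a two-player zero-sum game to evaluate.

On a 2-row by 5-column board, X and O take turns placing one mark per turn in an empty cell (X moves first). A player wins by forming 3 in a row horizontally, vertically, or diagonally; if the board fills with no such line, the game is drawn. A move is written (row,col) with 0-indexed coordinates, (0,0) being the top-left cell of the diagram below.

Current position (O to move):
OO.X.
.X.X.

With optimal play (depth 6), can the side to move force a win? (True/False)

O winning at [OO.X./.X.X.]: True

ply 1, O at OO.X./.X.X. | (0,2)=+1→OOOX./.X.X.*; (0,4)=-1→OO.XO/.X.X.; (1,0)=-1→OO.X./OX.X.; (1,2)=+0→OO.X./.XOX.; (1,4)=-1→OO.X./.X.XO
ply 2: OOOX./.X.X. is terminal -1 (X); from OO.X./.X.X. depth 6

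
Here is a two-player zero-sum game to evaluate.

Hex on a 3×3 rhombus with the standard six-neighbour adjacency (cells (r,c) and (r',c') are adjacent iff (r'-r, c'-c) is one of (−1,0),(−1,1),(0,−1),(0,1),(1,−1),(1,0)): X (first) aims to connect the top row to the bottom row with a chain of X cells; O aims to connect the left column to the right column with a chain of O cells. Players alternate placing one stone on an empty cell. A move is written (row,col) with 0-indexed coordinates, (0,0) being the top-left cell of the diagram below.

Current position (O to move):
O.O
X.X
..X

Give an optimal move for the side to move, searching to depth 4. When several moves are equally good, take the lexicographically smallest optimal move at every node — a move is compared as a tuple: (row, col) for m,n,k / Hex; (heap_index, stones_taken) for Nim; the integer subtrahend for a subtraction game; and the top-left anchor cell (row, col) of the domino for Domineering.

ply 1, O at O.O/X.X/..X | (0,1)=+1→OOO/X.X/..X*; (1,1)=+1→O.O/XOX/..X; (2,0)=+1→O.O/X.X/O.X; (2,1)=-1→O.O/X.X/.OX
ply 2: OOO/X.X/..X is terminal -1 (X); from O.O/X.X/..X depth 4

O's best at [O.O/X.X/..X]: (0,1)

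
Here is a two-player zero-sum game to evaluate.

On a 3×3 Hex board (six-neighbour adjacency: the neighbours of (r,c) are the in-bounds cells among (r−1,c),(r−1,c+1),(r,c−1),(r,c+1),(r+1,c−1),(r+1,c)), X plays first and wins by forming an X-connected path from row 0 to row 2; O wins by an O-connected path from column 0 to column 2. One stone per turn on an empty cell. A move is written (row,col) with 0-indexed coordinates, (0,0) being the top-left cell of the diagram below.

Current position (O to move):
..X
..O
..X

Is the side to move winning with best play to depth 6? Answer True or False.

ply 1, O at ..X/..O/..X | (0,0)=-1→O.X/..O/..X; (0,1)=-1→.OX/..O/..X; (1,0)=-1→..X/O.O/..X; (1,1)=+1→..X/.OO/..X*; (2,0)=+1→..X/..O/O.X; (2,1)=-1→..X/..O/.OX
ply 2, X at ..X/.OO/..X | (0,0)=-1→X.X/.OO/..X*; (0,1)=-1→.XX/.OO/..X; (1,0)=-1→..X/XOO/..X; (2,0)=-1→..X/.OO/X.X; (2,1)=-1→..X/.OO/.XX
ply 3, O at X.X/.OO/..X | (0,1)=+1→XOX/.OO/..X*; (1,0)=+1→X.X/OOO/..X; (2,0)=+1→X.X/.OO/O.X; (2,1)=+1→X.X/.OO/.OX
ply 4, X at XOX/.OO/..X | (1,0)=-1→XOX/XOO/..X*; (2,0)=-1→XOX/.OO/X.X; (2,1)=-1→XOX/.OO/.XX
ply 5, O at XOX/XOO/..X | (2,0)=+1→XOX/XOO/O.X*; (2,1)=-1→XOX/XOO/.OX
ply 6: XOX/XOO/O.X is terminal -1 (X); from ..X/..O/..X depth 6

O winning at [..X/..O/..X]: True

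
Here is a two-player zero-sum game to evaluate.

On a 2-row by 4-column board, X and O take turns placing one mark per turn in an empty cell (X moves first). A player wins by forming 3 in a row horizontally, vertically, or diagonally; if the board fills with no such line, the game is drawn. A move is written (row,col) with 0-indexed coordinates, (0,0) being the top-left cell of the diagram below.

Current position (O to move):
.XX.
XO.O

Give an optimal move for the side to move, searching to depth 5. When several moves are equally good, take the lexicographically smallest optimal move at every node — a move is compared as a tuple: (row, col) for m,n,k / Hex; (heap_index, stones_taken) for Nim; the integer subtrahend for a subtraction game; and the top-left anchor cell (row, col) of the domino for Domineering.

p1 O@[.XX./XO.O]: (0,0)[OXX./XO.O]-1 (0,3)[.XXO/XO.O]-1 (1,2)[.XX./XOOO]+1*
p2 X@[.XX./XOOO] terminal -1; root [.XX./XO.O] d5

O's best at [.XX./XO.O]: (1,2)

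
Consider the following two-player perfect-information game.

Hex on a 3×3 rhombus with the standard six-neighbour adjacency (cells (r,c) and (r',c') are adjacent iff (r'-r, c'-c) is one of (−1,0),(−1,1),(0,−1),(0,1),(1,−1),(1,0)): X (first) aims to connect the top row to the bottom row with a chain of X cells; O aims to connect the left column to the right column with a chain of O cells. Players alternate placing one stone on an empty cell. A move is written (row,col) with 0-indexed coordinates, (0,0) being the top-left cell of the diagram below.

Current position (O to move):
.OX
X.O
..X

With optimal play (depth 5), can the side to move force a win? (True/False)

p1 O@[.OX/X.O/..X]: (0,0)[OOX/X.O/..X]-1 (1,1)[.OX/XOO/..X]+1* (2,0)[.OX/X.O/O.X]+1 (2,1)[.OX/X.O/.OX]-1
p2 X@[.OX/XOO/..X]: (0,0)[XOX/XOO/..X]-1* (2,0)[.OX/XOO/X.X]-1 (2,1)[.OX/XOO/.XX]-1
p3 O@[XOX/XOO/..X]: (2,0)[XOX/XOO/O.X]+1* (2,1)[XOX/XOO/.OX]-1
p4 X@[XOX/XOO/O.X] terminal -1; root [.OX/X.O/..X] d5

O winning at [.OX/X.O/..X]: True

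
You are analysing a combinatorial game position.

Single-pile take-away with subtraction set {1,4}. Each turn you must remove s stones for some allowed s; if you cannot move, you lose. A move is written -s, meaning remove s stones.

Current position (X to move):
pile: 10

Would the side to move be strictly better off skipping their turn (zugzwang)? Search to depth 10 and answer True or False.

[10] X move#1: -1:-1/9*, -4:-1/6
[9] O move#2: -1:-1/8, -4:+1/5*
[5] X move#3: -1:-1/4*, -4:-1/1
[4] O move#4: -1:-1/3, -4:+1/0*
[0] end (terminal -1, X#5); searched 10 to 10
if X skipped the turn, O would face:
~ [10] O move#1: -1:-1/9*, -4:-1/6
~ [9] X move#2: -1:-1/8, -4:+1/5*
~ [5] O move#3: -1:-1/4*, -4:-1/1
~ [4] X move#4: -1:-1/3, -4:+1/0*
~ [0] end (terminal -1, O#5); searched 10 to 10
compare (X): move=-1 vs pass=+1

zugzwang(10, X) = True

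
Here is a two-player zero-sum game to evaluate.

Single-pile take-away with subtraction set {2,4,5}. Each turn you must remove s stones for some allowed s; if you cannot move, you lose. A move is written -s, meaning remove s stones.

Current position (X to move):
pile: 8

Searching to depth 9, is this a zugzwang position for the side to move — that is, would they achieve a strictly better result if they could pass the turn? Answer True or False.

zugzwang(8, X) = True

p1 X@[8]: -2[6]-1* -4[4]-1 -5[3]-1
p2 O@[6]: -2[4]-1 -4[2]-1 -5[1]+1*
p3 X@[1] terminal -1; root [8] d9
suppose X passes — search the same position with O to move:
pass> p1 O@[8]: -2[6]-1* -4[4]-1 -5[3]-1
pass> p2 X@[6]: -2[4]-1 -4[2]-1 -5[1]+1*
pass> p3 O@[1] terminal -1; root [8] d9
for X: play -1, pass +1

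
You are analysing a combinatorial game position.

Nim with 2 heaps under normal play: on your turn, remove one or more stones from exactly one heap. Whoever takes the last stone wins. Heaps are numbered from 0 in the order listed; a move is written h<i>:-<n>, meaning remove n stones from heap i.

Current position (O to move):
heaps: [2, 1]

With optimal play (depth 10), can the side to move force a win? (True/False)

ply 1, O at (2,1) | h0:-1=+1→(1,1)*; h0:-2=-1→(0,1); h1:-1=-1→(2,0)
ply 2, X at (1,1) | h0:-1=-1→(0,1)*; h1:-1=-1→(1,0)
ply 3, O at (0,1) | h1:-1=+1→(0,0)*
ply 4: (0,0) is terminal -1 (X); from (2,1) depth 10

O winning at [(2,1)]: True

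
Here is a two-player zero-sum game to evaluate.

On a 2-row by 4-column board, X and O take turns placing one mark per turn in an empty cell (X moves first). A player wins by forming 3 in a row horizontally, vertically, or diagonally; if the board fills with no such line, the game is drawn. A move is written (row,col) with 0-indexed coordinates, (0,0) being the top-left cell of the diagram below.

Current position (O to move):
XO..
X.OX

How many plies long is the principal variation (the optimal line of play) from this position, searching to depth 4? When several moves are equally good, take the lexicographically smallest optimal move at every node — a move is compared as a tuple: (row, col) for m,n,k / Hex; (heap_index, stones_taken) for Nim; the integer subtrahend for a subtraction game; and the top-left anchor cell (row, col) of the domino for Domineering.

ply 1, O at XO../X.OX | (0,2)=+0→XOO./X.OX*; (0,3)=+0→XO.O/X.OX; (1,1)=+0→XO../XOOX
ply 2, X at XOO./X.OX | (0,3)=+0→XOOX/X.OX*; (1,1)=-1→XOO./XXOX
ply 3, O at XOOX/X.OX | (1,1)=+0→XOOX/XOOX*
ply 4: XOOX/XOOX is terminal +0 (X); from XO../X.OX depth 4

PV length from [XO../X.OX]: 3 plies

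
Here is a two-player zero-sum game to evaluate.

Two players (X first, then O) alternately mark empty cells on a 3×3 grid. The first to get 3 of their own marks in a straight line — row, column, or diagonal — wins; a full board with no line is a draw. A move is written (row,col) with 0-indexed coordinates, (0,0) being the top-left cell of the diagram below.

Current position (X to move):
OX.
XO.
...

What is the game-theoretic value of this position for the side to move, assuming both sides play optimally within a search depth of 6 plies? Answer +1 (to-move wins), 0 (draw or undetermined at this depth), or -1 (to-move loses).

value(OX./XO./..., X) = 0

[OX./XO./...] X move#1: (0,2):-1/OXX/XO./..., (1,2):-1/OX./XOX/..., (2,0):-1/OX./XO./X.., (2,1):-1/OX./XO./.X., (2,2):+0/OX./XO./..X*
[OX./XO./..X] O move#2: (0,2):+0/OXO/XO./..X*, (1,2):+0/OX./XOO/..X, (2,0):+0/OX./XO./O.X, (2,1):+0/OX./XO./.OX
[OXO/XO./..X] X move#3: (1,2):-1/OXO/XOX/..X, (2,0):+0/OXO/XO./X.X*, (2,1):-1/OXO/XO./.XX
[OXO/XO./X.X] O move#4: (1,2):-1/OXO/XOO/X.X, (2,1):+0/OXO/XO./XOX*
[OXO/XO./XOX] X move#5: (1,2):+0/OXO/XOX/XOX*
[OXO/XOX/XOX] end (terminal +0, O#6); searched OX./XO./... to 6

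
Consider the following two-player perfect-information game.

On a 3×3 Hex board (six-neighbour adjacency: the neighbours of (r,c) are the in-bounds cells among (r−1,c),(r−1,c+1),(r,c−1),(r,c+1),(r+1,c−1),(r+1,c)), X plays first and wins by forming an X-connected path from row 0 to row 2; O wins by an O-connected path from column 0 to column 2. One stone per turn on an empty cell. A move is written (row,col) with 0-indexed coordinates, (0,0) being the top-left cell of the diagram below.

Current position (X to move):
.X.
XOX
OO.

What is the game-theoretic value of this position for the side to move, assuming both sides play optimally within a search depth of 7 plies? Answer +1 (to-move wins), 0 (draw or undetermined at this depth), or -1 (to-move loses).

value(.X./XOX/OO., X) = -1

ply 1, X at .X./XOX/OO. | (0,0)=-1→XX./XOX/OO.*; (0,2)=-1→.XX/XOX/OO.; (2,2)=-1→.X./XOX/OOX
ply 2, O at XX./XOX/OO. | (0,2)=+1→XXO/XOX/OO.*; (2,2)=+1→XX./XOX/OOO
ply 3: XXO/XOX/OO. is terminal -1 (X); from .X./XOX/OO. depth 7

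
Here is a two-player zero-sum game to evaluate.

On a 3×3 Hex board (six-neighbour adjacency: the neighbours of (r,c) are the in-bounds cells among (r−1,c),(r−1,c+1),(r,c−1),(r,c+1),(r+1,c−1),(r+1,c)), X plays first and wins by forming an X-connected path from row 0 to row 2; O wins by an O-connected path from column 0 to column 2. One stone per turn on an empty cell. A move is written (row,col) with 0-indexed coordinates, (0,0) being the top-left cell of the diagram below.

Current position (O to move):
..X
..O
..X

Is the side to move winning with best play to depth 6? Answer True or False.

[..X/..O/..X] O move#1: (0,0):-1/O.X/..O/..X, (0,1):-1/.OX/..O/..X, (1,0):-1/..X/O.O/..X, (1,1):+1/..X/.OO/..X*, (2,0):+1/..X/..O/O.X, (2,1):-1/..X/..O/.OX
[..X/.OO/..X] X move#2: (0,0):-1/X.X/.OO/..X*, (0,1):-1/.XX/.OO/..X, (1,0):-1/..X/XOO/..X, (2,0):-1/..X/.OO/X.X, (2,1):-1/..X/.OO/.XX
[X.X/.OO/..X] O move#3: (0,1):+1/XOX/.OO/..X*, (1,0):+1/X.X/OOO/..X, (2,0):+1/X.X/.OO/O.X, (2,1):+1/X.X/.OO/.OX
[XOX/.OO/..X] X move#4: (1,0):-1/XOX/XOO/..X*, (2,0):-1/XOX/.OO/X.X, (2,1):-1/XOX/.OO/.XX
[XOX/XOO/..X] O move#5: (2,0):+1/XOX/XOO/O.X*, (2,1):-1/XOX/XOO/.OX
[XOX/XOO/O.X] end (terminal -1, X#6); searched ..X/..O/..X to 6

O winning at [..X/..O/..X]: True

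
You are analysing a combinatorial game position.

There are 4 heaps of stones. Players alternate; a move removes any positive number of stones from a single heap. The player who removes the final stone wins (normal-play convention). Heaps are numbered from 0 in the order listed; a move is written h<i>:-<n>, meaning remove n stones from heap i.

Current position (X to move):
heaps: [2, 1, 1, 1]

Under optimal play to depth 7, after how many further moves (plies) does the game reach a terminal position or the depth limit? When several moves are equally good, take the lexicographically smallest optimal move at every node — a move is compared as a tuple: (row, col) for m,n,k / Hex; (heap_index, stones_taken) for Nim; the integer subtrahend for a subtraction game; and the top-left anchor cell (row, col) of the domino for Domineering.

PV length from [(2,1,1,1)]: 5 plies

[(2,1,1,1)] X move#1: h0:-1:+1/(1,1,1,1)*, h0:-2:-1/(0,1,1,1), h1:-1:-1/(2,0,1,1), h2:-1:-1/(2,1,0,1), h3:-1:-1/(2,1,1,0)
[(1,1,1,1)] O move#2: h0:-1:-1/(0,1,1,1)*, h1:-1:-1/(1,0,1,1), h2:-1:-1/(1,1,0,1), h3:-1:-1/(1,1,1,0)
[(0,1,1,1)] X move#3: h1:-1:+1/(0,0,1,1)*, h2:-1:+1/(0,1,0,1), h3:-1:+1/(0,1,1,0)
[(0,0,1,1)] O move#4: h2:-1:-1/(0,0,0,1)*, h3:-1:-1/(0,0,1,0)
[(0,0,0,1)] X move#5: h3:-1:+1/(0,0,0,0)*
[(0,0,0,0)] end (terminal -1, O#6); searched (2,1,1,1) to 7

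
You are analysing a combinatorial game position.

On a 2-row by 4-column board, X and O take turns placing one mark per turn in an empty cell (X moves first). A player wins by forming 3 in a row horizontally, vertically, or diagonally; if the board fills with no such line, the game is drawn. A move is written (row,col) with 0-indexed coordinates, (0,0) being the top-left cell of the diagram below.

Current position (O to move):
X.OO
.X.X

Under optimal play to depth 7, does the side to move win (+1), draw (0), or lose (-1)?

value(X.OO/.X.X, O) = +1

ply 1, O at X.OO/.X.X | (0,1)=+1→XOOO/.X.X*; (1,0)=-1→X.OO/OX.X; (1,2)=+0→X.OO/.XOX
ply 2: XOOO/.X.X is terminal -1 (X); from X.OO/.X.X depth 7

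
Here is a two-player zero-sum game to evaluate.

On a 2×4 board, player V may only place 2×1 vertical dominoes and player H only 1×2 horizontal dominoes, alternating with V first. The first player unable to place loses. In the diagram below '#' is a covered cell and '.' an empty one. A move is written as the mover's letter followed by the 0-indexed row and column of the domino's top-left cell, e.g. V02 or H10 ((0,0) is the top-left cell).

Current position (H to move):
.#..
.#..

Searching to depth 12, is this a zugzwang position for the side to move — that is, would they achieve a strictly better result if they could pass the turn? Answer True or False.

p1 H@[.#../.#..]: H02[.###/.#..]+1* H12[.#../.###]+1
p2 V@[.###/.#..]: V00[####/##..]-1*
p3 H@[####/##..]: H12[####/####]+1*
p4 V@[####/####] terminal -1; root [.#../.#..] d12
if H skipped the turn, V would face:
~ p1 V@[.#../.#..]: V00[##../##..]-1 V02[.##./.##.]+1* V03[.#.#/.#.#]+1
~ p2 H@[.##./.##.] terminal -1; root [.#../.#..] d12
compare (H): move=+1 vs pass=-1

zugzwang(.#../.#.., H) = False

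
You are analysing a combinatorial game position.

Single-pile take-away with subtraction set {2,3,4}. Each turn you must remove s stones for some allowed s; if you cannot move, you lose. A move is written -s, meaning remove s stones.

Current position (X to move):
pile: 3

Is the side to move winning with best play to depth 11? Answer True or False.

p1 X@[3]: -2[1]+1* -3[0]+1
p2 O@[1] terminal -1; root [3] d11

X winning at [3]: True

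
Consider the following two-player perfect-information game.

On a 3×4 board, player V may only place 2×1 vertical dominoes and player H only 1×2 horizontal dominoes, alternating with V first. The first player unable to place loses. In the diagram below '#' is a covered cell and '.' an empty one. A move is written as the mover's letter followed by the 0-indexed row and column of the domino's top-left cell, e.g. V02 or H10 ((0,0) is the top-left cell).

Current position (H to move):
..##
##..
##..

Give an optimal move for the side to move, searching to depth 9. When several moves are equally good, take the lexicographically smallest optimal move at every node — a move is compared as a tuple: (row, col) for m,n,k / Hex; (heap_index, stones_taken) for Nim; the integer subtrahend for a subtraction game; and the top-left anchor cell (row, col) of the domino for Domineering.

[..##/##../##..] H move#1: H00:-1/####/##../##.., H12:+1/..##/####/##..*, H22:+1/..##/##../####
[..##/####/##..] end (terminal -1, V#2); searched ..##/##../##.. to 9

H's best at [..##/##../##..]: H12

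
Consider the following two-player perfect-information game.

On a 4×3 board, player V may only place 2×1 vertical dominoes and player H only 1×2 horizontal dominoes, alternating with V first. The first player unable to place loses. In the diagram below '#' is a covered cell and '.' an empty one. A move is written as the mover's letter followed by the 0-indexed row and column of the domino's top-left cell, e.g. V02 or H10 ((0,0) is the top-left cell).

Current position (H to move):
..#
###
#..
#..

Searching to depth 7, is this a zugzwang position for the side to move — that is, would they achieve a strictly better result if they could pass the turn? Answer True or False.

zugzwang(..#/###/#../#.., H) = False

p1 H@[..#/###/#../#..]: H00[###/###/#../#..]-1 H21[..#/###/###/#..]+1* H31[..#/###/#../###]+1
p2 V@[..#/###/###/#..] terminal -1; root [..#/###/#../#..] d7
suppose H passes — search the same position with V to move:
pass> p1 V@[..#/###/#../#..]: V21[..#/###/##./##.]+1* V22[..#/###/#.#/#.#]+1
pass> p2 H@[..#/###/##./##.]: H00[###/###/##./##.]-1*
pass> p3 V@[###/###/##./##.]: V22[###/###/###/###]+1*
pass> p4 H@[###/###/###/###] terminal -1; root [..#/###/#../#..] d7
for H: play +1, pass -1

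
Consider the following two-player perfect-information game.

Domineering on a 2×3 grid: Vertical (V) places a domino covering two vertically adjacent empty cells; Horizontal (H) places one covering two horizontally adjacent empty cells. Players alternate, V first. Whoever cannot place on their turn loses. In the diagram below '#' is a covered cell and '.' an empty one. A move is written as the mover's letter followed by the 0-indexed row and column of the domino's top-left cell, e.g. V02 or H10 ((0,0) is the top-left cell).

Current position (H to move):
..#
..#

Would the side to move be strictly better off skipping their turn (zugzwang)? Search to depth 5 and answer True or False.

zugzwang(..#/..#, H) = False

p1 H@[..#/..#]: H00[###/..#]+1* H10[..#/###]+1
p2 V@[###/..#] terminal -1; root [..#/..#] d5
if H skipped the turn, V would face:
~ p1 V@[..#/..#]: V00[#.#/#.#]+1* V01[.##/.##]+1
~ p2 H@[#.#/#.#] terminal -1; root [..#/..#] d5
compare (H): move=+1 vs pass=-1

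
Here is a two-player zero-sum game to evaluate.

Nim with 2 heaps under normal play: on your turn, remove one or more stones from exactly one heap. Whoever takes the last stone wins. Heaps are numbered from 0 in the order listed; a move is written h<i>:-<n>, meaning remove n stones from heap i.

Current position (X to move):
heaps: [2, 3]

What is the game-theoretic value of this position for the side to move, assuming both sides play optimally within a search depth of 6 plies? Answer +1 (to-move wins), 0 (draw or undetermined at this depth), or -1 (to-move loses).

value((2,3), X) = +1

p1 X@[(2,3)]: h0:-1[(1,3)]-1 h0:-2[(0,3)]-1 h1:-1[(2,2)]+1* h1:-2[(2,1)]-1 h1:-3[(2,0)]-1
p2 O@[(2,2)]: h0:-1[(1,2)]-1* h0:-2[(0,2)]-1 h1:-1[(2,1)]-1 h1:-2[(2,0)]-1
p3 X@[(1,2)]: h0:-1[(0,2)]-1 h1:-1[(1,1)]+1* h1:-2[(1,0)]-1
p4 O@[(1,1)]: h0:-1[(0,1)]-1* h1:-1[(1,0)]-1
p5 X@[(0,1)]: h1:-1[(0,0)]+1*
p6 O@[(0,0)] terminal -1; root [(2,3)] d6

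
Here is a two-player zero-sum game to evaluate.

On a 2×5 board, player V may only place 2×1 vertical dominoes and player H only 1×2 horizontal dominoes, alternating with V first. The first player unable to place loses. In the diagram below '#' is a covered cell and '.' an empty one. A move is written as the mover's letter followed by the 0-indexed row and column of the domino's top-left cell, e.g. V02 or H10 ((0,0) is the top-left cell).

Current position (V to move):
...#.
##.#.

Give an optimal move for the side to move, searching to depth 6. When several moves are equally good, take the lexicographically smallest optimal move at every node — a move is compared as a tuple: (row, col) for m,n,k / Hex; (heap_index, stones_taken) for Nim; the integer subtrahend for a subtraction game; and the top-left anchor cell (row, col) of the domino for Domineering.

ply 1, V at ...#./##.#. | V02=+1→..##./####.*; V04=-1→...##/##.##
ply 2, H at ..##./####. | H00=-1→####./####.*
ply 3, V at ####./####. | V04=+1→#####/#####*
ply 4: #####/##### is terminal -1 (H); from ...#./##.#. depth 6

V's best at [...#./##.#.]: V02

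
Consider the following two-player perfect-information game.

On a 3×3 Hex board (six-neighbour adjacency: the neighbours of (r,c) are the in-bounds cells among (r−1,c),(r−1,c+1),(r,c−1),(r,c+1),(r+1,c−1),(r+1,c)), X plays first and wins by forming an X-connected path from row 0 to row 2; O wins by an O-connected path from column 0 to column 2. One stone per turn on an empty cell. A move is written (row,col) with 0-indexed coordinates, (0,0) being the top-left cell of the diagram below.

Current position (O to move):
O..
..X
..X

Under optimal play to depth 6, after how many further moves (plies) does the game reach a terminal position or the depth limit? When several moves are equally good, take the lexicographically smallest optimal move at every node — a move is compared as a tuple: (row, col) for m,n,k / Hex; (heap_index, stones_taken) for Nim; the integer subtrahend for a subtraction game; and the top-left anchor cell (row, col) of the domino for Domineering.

[O../..X/..X] O move#1: (0,1):-1/OO./..X/..X, (0,2):+1/O.O/..X/..X*, (1,0):-1/O../O.X/..X, (1,1):-1/O../.OX/..X, (2,0):-1/O../..X/O.X, (2,1):-1/O../..X/.OX
[O.O/..X/..X] X move#2: (0,1):-1/OXO/..X/..X*, (1,0):-1/O.O/X.X/..X, (1,1):-1/O.O/.XX/..X, (2,0):-1/O.O/..X/X.X, (2,1):-1/O.O/..X/.XX
[OXO/..X/..X] O move#3: (1,0):-1/OXO/O.X/..X, (1,1):+1/OXO/.OX/..X*, (2,0):-1/OXO/..X/O.X, (2,1):-1/OXO/..X/.OX
[OXO/.OX/..X] X move#4: (1,0):-1/OXO/XOX/..X*, (2,0):-1/OXO/.OX/X.X, (2,1):-1/OXO/.OX/.XX
[OXO/XOX/..X] O move#5: (2,0):+1/OXO/XOX/O.X*, (2,1):-1/OXO/XOX/.OX
[OXO/XOX/O.X] end (terminal -1, X#6); searched O../..X/..X to 6

PV length from [O../..X/..X]: 5 plies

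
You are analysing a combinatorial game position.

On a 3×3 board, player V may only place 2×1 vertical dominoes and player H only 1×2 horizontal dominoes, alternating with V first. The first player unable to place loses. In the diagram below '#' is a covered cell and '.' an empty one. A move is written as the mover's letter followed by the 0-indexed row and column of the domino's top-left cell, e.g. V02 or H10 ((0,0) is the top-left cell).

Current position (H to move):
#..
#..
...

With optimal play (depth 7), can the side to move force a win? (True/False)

ply 1, H at #../#../... | H01=-1→###/#../...; H11=+1→#../###/...*; H20=-1→#../#../##.; H21=-1→#../#../.##
ply 2: #../###/... is terminal -1 (V); from #../#../... depth 7

H winning at [#../#../...]: True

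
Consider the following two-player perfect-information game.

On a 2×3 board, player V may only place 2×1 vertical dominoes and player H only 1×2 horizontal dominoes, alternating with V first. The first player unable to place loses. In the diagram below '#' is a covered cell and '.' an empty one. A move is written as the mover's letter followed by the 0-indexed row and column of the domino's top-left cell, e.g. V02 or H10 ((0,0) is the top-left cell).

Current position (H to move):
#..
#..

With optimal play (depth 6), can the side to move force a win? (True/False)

H winning at [#../#..]: True

[#../#..] H move#1: H01:+1/###/#..*, H11:+1/#../###
[###/#..] end (terminal -1, V#2); searched #../#.. to 6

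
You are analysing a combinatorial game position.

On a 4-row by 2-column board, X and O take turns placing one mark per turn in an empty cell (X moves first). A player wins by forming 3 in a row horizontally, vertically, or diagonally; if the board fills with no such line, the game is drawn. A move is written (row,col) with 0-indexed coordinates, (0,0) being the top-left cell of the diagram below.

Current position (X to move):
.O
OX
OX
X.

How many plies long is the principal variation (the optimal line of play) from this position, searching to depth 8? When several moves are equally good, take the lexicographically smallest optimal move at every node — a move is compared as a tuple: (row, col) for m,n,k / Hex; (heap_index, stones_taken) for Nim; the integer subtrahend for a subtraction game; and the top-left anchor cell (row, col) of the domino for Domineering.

ply 1, X at .O/OX/OX/X. | (0,0)=+0→XO/OX/OX/X.; (3,1)=+1→.O/OX/OX/XX*
ply 2: .O/OX/OX/XX is terminal -1 (O); from .O/OX/OX/X. depth 8

PV length from [.O/OX/OX/X.]: 1 ply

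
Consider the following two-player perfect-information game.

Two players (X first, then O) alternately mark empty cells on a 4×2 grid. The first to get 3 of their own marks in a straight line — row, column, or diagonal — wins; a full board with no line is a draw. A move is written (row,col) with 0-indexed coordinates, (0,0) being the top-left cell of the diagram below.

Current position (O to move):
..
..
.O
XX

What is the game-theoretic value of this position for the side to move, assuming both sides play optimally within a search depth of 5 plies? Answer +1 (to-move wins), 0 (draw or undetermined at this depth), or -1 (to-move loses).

ply 1, O at ../../.O/XX | (0,0)=+0→O./../.O/XX*; (0,1)=+0→.O/../.O/XX; (1,0)=+0→../O./.O/XX; (1,1)=+0→../.O/.O/XX; (2,0)=+0→../../OO/XX
ply 2, X at O./../.O/XX | (0,1)=+0→OX/../.O/XX*; (1,0)=+0→O./X./.O/XX; (1,1)=+0→O./.X/.O/XX; (2,0)=+0→O./../XO/XX
ply 3, O at OX/../.O/XX | (1,0)=+0→OX/O./.O/XX*; (1,1)=+0→OX/.O/.O/XX; (2,0)=+0→OX/../OO/XX
ply 4, X at OX/O./.O/XX | (1,1)=-1→OX/OX/.O/XX; (2,0)=+0→OX/O./XO/XX*
ply 5, O at OX/O./XO/XX | (1,1)=+0→OX/OO/XO/XX*
ply 6: OX/OO/XO/XX is terminal +0 (X); from ../../.O/XX depth 5

value(../../.O/XX, O) = 0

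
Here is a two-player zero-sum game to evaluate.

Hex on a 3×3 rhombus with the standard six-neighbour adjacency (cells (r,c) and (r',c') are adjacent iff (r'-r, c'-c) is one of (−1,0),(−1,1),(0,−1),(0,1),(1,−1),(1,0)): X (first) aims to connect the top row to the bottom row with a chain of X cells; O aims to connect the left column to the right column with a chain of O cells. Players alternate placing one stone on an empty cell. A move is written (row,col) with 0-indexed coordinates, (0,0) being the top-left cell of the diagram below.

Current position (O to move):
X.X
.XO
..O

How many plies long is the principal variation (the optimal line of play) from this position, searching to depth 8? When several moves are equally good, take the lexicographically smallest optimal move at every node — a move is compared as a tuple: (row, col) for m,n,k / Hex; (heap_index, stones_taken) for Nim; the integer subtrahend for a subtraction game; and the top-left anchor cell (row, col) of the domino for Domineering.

PV length from [X.X/.XO/..O]: 4 plies

[X.X/.XO/..O] O move#1: (0,1):-1/XOX/.XO/..O*, (1,0):-1/X.X/OXO/..O, (2,0):-1/X.X/.XO/O.O, (2,1):-1/X.X/.XO/.OO
[XOX/.XO/..O] X move#2: (1,0):+1/XOX/XXO/..O*, (2,0):+1/XOX/.XO/X.O, (2,1):+1/XOX/.XO/.XO
[XOX/XXO/..O] O move#3: (2,0):-1/XOX/XXO/O.O*, (2,1):-1/XOX/XXO/.OO
[XOX/XXO/O.O] X move#4: (2,1):+1/XOX/XXO/OXO*
[XOX/XXO/OXO] end (terminal -1, O#5); searched X.X/.XO/..O to 8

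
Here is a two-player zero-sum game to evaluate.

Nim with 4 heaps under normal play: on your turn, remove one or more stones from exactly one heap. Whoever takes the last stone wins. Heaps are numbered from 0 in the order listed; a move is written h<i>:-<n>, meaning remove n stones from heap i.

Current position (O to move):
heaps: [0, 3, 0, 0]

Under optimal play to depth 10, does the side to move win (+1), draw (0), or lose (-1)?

ply 1, O at (0,3,0,0) | h1:-1=-1→(0,2,0,0); h1:-2=-1→(0,1,0,0); h1:-3=+1→(0,0,0,0)*
ply 2: (0,0,0,0) is terminal -1 (X); from (0,3,0,0) depth 10

value((0,3,0,0), O) = +1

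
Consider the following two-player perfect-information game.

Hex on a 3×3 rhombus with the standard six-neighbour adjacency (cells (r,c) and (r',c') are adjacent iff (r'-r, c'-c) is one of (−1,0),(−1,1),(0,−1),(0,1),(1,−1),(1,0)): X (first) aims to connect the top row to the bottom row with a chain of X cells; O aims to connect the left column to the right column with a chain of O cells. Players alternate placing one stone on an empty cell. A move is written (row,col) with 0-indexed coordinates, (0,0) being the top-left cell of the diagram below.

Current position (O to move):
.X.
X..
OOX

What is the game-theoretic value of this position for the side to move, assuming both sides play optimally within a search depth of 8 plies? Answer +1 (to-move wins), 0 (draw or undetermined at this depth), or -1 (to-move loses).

value(.X./X../OOX, O) = +1

p1 O@[.X./X../OOX]: (0,0)[OX./X../OOX]-1 (0,2)[.XO/X../OOX]+1* (1,1)[.X./XO./OOX]+1 (1,2)[.X./X.O/OOX]+1
p2 X@[.XO/X../OOX]: (0,0)[XXO/X../OOX]-1* (1,1)[.XO/XX./OOX]-1 (1,2)[.XO/X.X/OOX]-1
p3 O@[XXO/X../OOX]: (1,1)[XXO/XO./OOX]+1* (1,2)[XXO/X.O/OOX]+1
p4 X@[XXO/XO./OOX] terminal -1; root [.X./X../OOX] d8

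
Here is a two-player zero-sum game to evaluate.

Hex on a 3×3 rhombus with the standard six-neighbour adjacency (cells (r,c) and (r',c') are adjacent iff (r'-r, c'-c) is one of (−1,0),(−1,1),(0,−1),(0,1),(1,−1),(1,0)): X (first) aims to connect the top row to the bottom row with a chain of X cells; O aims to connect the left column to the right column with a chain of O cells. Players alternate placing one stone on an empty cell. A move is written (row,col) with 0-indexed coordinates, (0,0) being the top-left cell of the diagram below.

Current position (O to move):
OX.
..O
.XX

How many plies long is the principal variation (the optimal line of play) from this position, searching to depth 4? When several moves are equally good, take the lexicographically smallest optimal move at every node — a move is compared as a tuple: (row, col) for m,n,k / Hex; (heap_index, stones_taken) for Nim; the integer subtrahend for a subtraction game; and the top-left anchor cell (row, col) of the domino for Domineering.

ply 1, O at OX./..O/.XX | (0,2)=-1→OXO/..O/.XX; (1,0)=-1→OX./O.O/.XX; (1,1)=+1→OX./.OO/.XX*; (2,0)=-1→OX./..O/OXX
ply 2, X at OX./.OO/.XX | (0,2)=-1→OXX/.OO/.XX*; (1,0)=-1→OX./XOO/.XX; (2,0)=-1→OX./.OO/XXX
ply 3, O at OXX/.OO/.XX | (1,0)=+1→OXX/OOO/.XX*; (2,0)=+1→OXX/.OO/OXX
ply 4: OXX/OOO/.XX is terminal -1 (X); from OX./..O/.XX depth 4

PV length from [OX./..O/.XX]: 3 plies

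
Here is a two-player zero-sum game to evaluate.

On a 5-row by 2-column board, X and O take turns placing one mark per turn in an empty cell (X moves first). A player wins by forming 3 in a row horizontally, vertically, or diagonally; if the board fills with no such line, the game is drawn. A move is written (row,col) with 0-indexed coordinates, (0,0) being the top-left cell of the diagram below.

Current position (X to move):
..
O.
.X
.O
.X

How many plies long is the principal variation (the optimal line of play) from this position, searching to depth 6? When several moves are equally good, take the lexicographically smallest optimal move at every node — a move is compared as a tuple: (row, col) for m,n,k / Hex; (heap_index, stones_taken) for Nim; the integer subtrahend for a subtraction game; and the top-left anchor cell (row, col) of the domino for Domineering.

p1 X@[../O./.X/.O/.X]: (0,0)[X./O./.X/.O/.X]+0* (0,1)[.X/O./.X/.O/.X]+0 (1,1)[../OX/.X/.O/.X]+0 (2,0)[../O./XX/.O/.X]+0 (3,0)[../O./.X/XO/.X]+0 (4,0)[../O./.X/.O/XX]-1
p2 O@[X./O./.X/.O/.X]: (0,1)[XO/O./.X/.O/.X]+0* (1,1)[X./OO/.X/.O/.X]+0 (2,0)[X./O./OX/.O/.X]+0 (3,0)[X./O./.X/OO/.X]+0 (4,0)[X./O./.X/.O/OX]+0
p3 X@[XO/O./.X/.O/.X]: (1,1)[XO/OX/.X/.O/.X]+0* (2,0)[XO/O./XX/.O/.X]+0 (3,0)[XO/O./.X/XO/.X]+0 (4,0)[XO/O./.X/.O/XX]+0
p4 O@[XO/OX/.X/.O/.X]: (2,0)[XO/OX/OX/.O/.X]+0* (3,0)[XO/OX/.X/OO/.X]+0 (4,0)[XO/OX/.X/.O/OX]+0
p5 X@[XO/OX/OX/.O/.X]: (3,0)[XO/OX/OX/XO/.X]+0* (4,0)[XO/OX/OX/.O/XX]-1
p6 O@[XO/OX/OX/XO/.X]: (4,0)[XO/OX/OX/XO/OX]+0*
p7 X@[XO/OX/OX/XO/OX] terminal +0; root [../O./.X/.O/.X] d6

PV length from [../O./.X/.O/.X]: 6 plies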